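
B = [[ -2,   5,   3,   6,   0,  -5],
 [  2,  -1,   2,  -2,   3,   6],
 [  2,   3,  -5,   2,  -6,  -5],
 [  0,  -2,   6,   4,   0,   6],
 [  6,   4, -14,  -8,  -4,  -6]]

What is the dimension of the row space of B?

4

Row reduce to echelon form.
R2 ← R2 + R1: [0, 4, 5, 4, 3, 1]
R3 ← R3 + R1: [0, 8, -2, 8, -6, -10]
R5 ← R5 + (3)·R1: [0, 19, -5, 10, -4, -21]
R3 ← R3 − (2)·R2: [0, 0, -12, 0, -12, -12]
R4 ← R4 + (1/2)·R2: [0, 0, 17/2, 6, 3/2, 13/2]
R5 ← R5 − (19/4)·R2: [0, 0, -115/4, -9, -73/4, -103/4]
R4 ← R4 + (17/24)·R3: [0, 0, 0, 6, -7, -2]
R5 ← R5 − (115/48)·R3: [0, 0, 0, -9, 21/2, 3]
R5 ← R5 + (3/2)·R4: [0, 0, 0, 0, 0, 0]
Echelon form has 4 nonzero rows, so rank(B) = 4.
The row space has dimension equal to the rank: 4.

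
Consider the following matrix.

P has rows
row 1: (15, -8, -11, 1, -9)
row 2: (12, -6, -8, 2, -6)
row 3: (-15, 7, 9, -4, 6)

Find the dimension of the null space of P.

3

Row reduce to echelon form.
R2 ← R2 − (4/5)·R1: [0, 2/5, 4/5, 6/5, 6/5]
R3 ← R3 + R1: [0, -1, -2, -3, -3]
R3 ← R3 + (5/2)·R2: [0, 0, 0, 0, 0]
2 nonzero rows, so rank(P) = 2.
P has 5 columns; by rank–nullity, nullity = 5 − 2 = 3.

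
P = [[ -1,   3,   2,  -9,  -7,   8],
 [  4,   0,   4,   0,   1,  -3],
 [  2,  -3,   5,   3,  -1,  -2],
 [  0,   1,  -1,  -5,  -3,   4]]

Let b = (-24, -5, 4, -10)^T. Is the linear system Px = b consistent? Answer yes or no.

yes

Row reduce the augmented matrix [P | b].
R2 ← R2 + (4)·R1: [0, 12, 12, -36, -27, 29, -101]
R3 ← R3 + (2)·R1: [0, 3, 9, -15, -15, 14, -44]
R3 ← R3 − (1/4)·R2: [0, 0, 6, -6, -33/4, 27/4, -75/4]
R4 ← R4 − (1/12)·R2: [0, 0, -2, -2, -3/4, 19/12, -19/12]
R4 ← R4 + (1/3)·R3: [0, 0, 0, -4, -7/2, 23/6, -47/6]
The echelon form has 4 nonzero rows, and every pivot lies in the first 6 columns, so rank(P) = rank([P|b]) = 4.
The system is consistent.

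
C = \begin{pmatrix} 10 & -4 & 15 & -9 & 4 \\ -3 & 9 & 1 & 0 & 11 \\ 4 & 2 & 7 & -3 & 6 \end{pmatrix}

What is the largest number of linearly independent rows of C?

3

Row reduce to echelon form.
R2 ← R2 + (3/10)·R1: [0, 39/5, 11/2, -27/10, 61/5]
R3 ← R3 − (2/5)·R1: [0, 18/5, 1, 3/5, 22/5]
R3 ← R3 − (6/13)·R2: [0, 0, -20/13, 24/13, -16/13]
Echelon form has 3 nonzero rows, so rank(C) = 3.
The rank gives the maximum number of linearly independent rows: 3.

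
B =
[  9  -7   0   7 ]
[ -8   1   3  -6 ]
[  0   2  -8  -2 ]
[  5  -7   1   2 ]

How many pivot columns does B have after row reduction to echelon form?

Row reduce to echelon form.
R2 ← R2 + (8/9)·R1: [0, -47/9, 3, 2/9]
R4 ← R4 − (5/9)·R1: [0, -28/9, 1, -17/9]
R3 ← R3 + (18/47)·R2: [0, 0, -322/47, -90/47]
R4 ← R4 − (28/47)·R2: [0, 0, -37/47, -95/47]
R4 ← R4 − (37/322)·R3: [0, 0, 0, -290/161]
Echelon form has 4 nonzero rows, so rank(B) = 4.
Each nonzero row contributes one pivot column: 4 pivot columns.

4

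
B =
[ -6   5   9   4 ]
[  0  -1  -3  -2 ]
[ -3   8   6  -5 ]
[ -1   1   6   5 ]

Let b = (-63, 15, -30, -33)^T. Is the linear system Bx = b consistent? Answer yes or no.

yes

Row reduce the augmented matrix [B | b].
R3 ← R3 − (1/2)·R1: [0, 11/2, 3/2, -7, 3/2]
R4 ← R4 − (1/6)·R1: [0, 1/6, 9/2, 13/3, -45/2]
R3 ← R3 + (11/2)·R2: [0, 0, -15, -18, 84]
R4 ← R4 + (1/6)·R2: [0, 0, 4, 4, -20]
R4 ← R4 + (4/15)·R3: [0, 0, 0, -4/5, 12/5]
The echelon form has 4 nonzero rows, and every pivot lies in the first 4 columns, so rank(B) = rank([B|b]) = 4.
The system is consistent.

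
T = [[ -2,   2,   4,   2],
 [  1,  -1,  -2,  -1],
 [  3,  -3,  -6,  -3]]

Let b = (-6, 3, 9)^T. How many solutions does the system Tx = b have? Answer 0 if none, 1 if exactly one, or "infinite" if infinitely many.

infinite

Row reduce the augmented matrix [T | b].
R2 ← R2 + (1/2)·R1: [0, 0, 0, 0, 0]
R3 ← R3 + (3/2)·R1: [0, 0, 0, 0, 0]
The echelon form has 1 nonzero rows, and every pivot lies in the first 4 columns, so rank(T) = rank([T|b]) = 1.
The system is consistent.
rank = 1 < 4 unknowns, so there are infinitely many solutions.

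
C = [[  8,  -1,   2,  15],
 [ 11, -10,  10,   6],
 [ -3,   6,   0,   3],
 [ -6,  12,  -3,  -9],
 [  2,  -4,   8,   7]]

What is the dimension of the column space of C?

Row reduce to echelon form.
R2 ← R2 − (11/8)·R1: [0, -69/8, 29/4, -117/8]
R3 ← R3 + (3/8)·R1: [0, 45/8, 3/4, 69/8]
R4 ← R4 + (3/4)·R1: [0, 45/4, -3/2, 9/4]
R5 ← R5 − (1/4)·R1: [0, -15/4, 15/2, 13/4]
R3 ← R3 + (15/23)·R2: [0, 0, 126/23, -21/23]
R4 ← R4 + (30/23)·R2: [0, 0, 183/23, -387/23]
R5 ← R5 − (10/23)·R2: [0, 0, 100/23, 221/23]
R4 ← R4 − (61/42)·R3: [0, 0, 0, -31/2]
R5 ← R5 − (50/63)·R3: [0, 0, 0, 31/3]
R5 ← R5 + (2/3)·R4: [0, 0, 0, 0]
Echelon form has 4 nonzero rows, so rank(C) = 4.
The column space has dimension equal to the rank: 4.

4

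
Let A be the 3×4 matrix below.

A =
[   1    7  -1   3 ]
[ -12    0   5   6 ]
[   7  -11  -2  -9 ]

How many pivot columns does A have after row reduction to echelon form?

2

Row reduce to echelon form.
R2 ← R2 + (12)·R1: [0, 84, -7, 42]
R3 ← R3 − (7)·R1: [0, -60, 5, -30]
R3 ← R3 + (5/7)·R2: [0, 0, 0, 0]
Echelon form has 2 nonzero rows, so rank(A) = 2.
Each nonzero row contributes one pivot column: 2 pivot columns.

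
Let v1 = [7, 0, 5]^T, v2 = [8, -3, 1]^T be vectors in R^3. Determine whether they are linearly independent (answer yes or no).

yes

Form the matrix with these vectors as rows and row reduce.
R2 ← R2 − (8/7)·R1: [0, -3, -33/7]
2 nonzero rows, so the 2 vectors span a space of dimension 2.
Since 2 = 2, the vectors are linearly independent.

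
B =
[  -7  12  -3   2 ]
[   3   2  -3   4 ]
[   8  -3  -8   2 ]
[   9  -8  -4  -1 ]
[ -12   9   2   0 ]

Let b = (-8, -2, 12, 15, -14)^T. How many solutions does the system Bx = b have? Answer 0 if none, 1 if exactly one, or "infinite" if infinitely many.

1

Row reduce the augmented matrix [B | b].
R2 ← R2 + (3/7)·R1: [0, 50/7, -30/7, 34/7, -38/7]
R3 ← R3 + (8/7)·R1: [0, 75/7, -80/7, 30/7, 20/7]
R4 ← R4 + (9/7)·R1: [0, 52/7, -55/7, 11/7, 33/7]
R5 ← R5 − (12/7)·R1: [0, -81/7, 50/7, -24/7, -2/7]
R3 ← R3 − (3/2)·R2: [0, 0, -5, -3, 11]
R4 ← R4 − (26/25)·R2: [0, 0, -17/5, -87/25, 259/25]
R5 ← R5 + (81/50)·R2: [0, 0, 1/5, 111/25, -227/25]
R4 ← R4 − (17/25)·R3: [0, 0, 0, -36/25, 72/25]
R5 ← R5 + (1/25)·R3: [0, 0, 0, 108/25, -216/25]
R5 ← R5 + (3)·R4: [0, 0, 0, 0, 0]
The echelon form has 4 nonzero rows, and every pivot lies in the first 4 columns, so rank(B) = rank([B|b]) = 4.
The system is consistent.
rank = 4 = number of unknowns, so the solution is unique.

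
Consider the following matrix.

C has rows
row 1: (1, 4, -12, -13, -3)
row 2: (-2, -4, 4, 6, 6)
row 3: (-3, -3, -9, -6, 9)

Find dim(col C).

2

Row reduce to echelon form.
R2 ← R2 + (2)·R1: [0, 4, -20, -20, 0]
R3 ← R3 + (3)·R1: [0, 9, -45, -45, 0]
R3 ← R3 − (9/4)·R2: [0, 0, 0, 0, 0]
Echelon form has 2 nonzero rows, so rank(C) = 2.
The column space has dimension equal to the rank: 2.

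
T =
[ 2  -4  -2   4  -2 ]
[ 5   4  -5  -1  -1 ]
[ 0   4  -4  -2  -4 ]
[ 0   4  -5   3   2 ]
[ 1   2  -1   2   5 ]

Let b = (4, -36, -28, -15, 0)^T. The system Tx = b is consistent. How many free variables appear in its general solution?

1

Row reduce the augmented matrix [T | b].
R2 ← R2 − (5/2)·R1: [0, 14, 0, -11, 4, -46]
R5 ← R5 − (1/2)·R1: [0, 4, 0, 0, 6, -2]
R3 ← R3 − (2/7)·R2: [0, 0, -4, 8/7, -36/7, -104/7]
R4 ← R4 − (2/7)·R2: [0, 0, -5, 43/7, 6/7, -13/7]
R5 ← R5 − (2/7)·R2: [0, 0, 0, 22/7, 34/7, 78/7]
R4 ← R4 − (5/4)·R3: [0, 0, 0, 33/7, 51/7, 117/7]
R5 ← R5 − (2/3)·R4: [0, 0, 0, 0, 0, 0]
The echelon form has 4 nonzero rows, and every pivot lies in the first 5 columns, so rank(T) = rank([T|b]) = 4.
The system is consistent.
Free variables = (unknowns) − (rank) = 5 − 4 = 1.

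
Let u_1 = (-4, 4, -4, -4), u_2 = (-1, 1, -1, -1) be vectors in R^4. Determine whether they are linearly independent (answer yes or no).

no

Form the matrix with these vectors as rows and row reduce.
R2 ← R2 − (1/4)·R1: [0, 0, 0, 0]
1 nonzero row, so the 2 vectors span a space of dimension 1.
Since 1 < 2, the vectors are linearly dependent.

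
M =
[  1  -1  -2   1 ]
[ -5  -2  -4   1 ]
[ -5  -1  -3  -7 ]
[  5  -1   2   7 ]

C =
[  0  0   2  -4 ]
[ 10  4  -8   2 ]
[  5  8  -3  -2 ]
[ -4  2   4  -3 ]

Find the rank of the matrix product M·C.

3

First compute MC:
[[-24, -18,  20,  -5],
 [-44, -38,  22,  21],
 [  3, -42, -21,  45],
 [-28,  26,  40, -47]]
Now row reduce the product.
R2 ← R2 − (11/6)·R1: [0, -5, -44/3, 181/6]
R3 ← R3 + (1/8)·R1: [0, -177/4, -37/2, 355/8]
R4 ← R4 − (7/6)·R1: [0, 47, 50/3, -247/6]
R3 ← R3 − (177/20)·R2: [0, 0, 1113/10, -1113/5]
R4 ← R4 + (47/5)·R2: [0, 0, -606/5, 1212/5]
R4 ← R4 + (404/371)·R3: [0, 0, 0, 0]
3 nonzero rows, so rank(MC) = 3.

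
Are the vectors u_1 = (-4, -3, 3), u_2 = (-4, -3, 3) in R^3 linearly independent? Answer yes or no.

Form the matrix with these vectors as rows and row reduce.
R2 ← R2 − R1: [0, 0, 0]
1 nonzero row, so the 2 vectors span a space of dimension 1.
Since 1 < 2, the vectors are linearly dependent.

no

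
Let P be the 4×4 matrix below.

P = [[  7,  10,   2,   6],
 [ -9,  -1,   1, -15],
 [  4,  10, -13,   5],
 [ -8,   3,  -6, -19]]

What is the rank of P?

Row reduce to echelon form.
R2 ← R2 + (9/7)·R1: [0, 83/7, 25/7, -51/7]
R3 ← R3 − (4/7)·R1: [0, 30/7, -99/7, 11/7]
R4 ← R4 + (8/7)·R1: [0, 101/7, -26/7, -85/7]
R3 ← R3 − (30/83)·R2: [0, 0, -1281/83, 349/83]
R4 ← R4 − (101/83)·R2: [0, 0, -669/83, -272/83]
R4 ← R4 − (223/427)·R3: [0, 0, 0, -2337/427]
Echelon form has 4 nonzero rows, so rank(P) = 4.

4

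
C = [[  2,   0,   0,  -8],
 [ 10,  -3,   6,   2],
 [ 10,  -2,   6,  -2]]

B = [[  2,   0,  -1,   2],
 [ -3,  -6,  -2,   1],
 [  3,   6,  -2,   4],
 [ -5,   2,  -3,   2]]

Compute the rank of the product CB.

First compute CB:
[[ 44, -16,  22, -12],
 [ 37,  58, -22,  45],
 [ 54,  44, -12,  38]]
Now row reduce the product.
R2 ← R2 − (37/44)·R1: [0, 786/11, -81/2, 606/11]
R3 ← R3 − (27/22)·R1: [0, 700/11, -39, 580/11]
R3 ← R3 − (350/393)·R2: [0, 0, -384/131, 480/131]
3 nonzero rows, so rank(CB) = 3.

3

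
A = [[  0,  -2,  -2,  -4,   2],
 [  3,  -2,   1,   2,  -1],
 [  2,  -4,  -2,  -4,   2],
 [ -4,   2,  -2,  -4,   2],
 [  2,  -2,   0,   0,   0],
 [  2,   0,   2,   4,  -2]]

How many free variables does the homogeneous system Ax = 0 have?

3

Row reduce to echelon form.
Swap R1 ↔ R2
R3 ← R3 − (2/3)·R1: [0, -8/3, -8/3, -16/3, 8/3]
R4 ← R4 + (4/3)·R1: [0, -2/3, -2/3, -4/3, 2/3]
R5 ← R5 − (2/3)·R1: [0, -2/3, -2/3, -4/3, 2/3]
R6 ← R6 − (2/3)·R1: [0, 4/3, 4/3, 8/3, -4/3]
R3 ← R3 − (4/3)·R2: [0, 0, 0, 0, 0]
R4 ← R4 − (1/3)·R2: [0, 0, 0, 0, 0]
R5 ← R5 − (1/3)·R2: [0, 0, 0, 0, 0]
R6 ← R6 + (2/3)·R2: [0, 0, 0, 0, 0]
2 nonzero rows, so rank(A) = 2.
A has 5 columns; by rank–nullity, nullity = 5 − 2 = 3.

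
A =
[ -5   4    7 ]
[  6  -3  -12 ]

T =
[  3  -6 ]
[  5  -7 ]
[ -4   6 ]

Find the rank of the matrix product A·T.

First compute AT:
[[-23,  44],
 [ 51, -87]]
Now row reduce the product.
R2 ← R2 + (51/23)·R1: [0, 243/23]
2 nonzero rows, so rank(AT) = 2.

2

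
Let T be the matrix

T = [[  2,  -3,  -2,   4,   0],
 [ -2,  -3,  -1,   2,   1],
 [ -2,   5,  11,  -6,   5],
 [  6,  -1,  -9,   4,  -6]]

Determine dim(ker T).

2

Row reduce to echelon form.
R2 ← R2 + R1: [0, -6, -3, 6, 1]
R3 ← R3 + R1: [0, 2, 9, -2, 5]
R4 ← R4 − (3)·R1: [0, 8, -3, -8, -6]
R3 ← R3 + (1/3)·R2: [0, 0, 8, 0, 16/3]
R4 ← R4 + (4/3)·R2: [0, 0, -7, 0, -14/3]
R4 ← R4 + (7/8)·R3: [0, 0, 0, 0, 0]
3 nonzero rows, so rank(T) = 3.
T has 5 columns; by rank–nullity, nullity = 5 − 3 = 2.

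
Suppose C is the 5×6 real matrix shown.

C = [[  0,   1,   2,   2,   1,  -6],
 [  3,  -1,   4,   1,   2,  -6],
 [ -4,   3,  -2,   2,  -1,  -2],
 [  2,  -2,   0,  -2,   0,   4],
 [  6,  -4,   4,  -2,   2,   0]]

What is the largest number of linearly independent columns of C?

2

Row reduce to echelon form.
Swap R1 ↔ R2
R3 ← R3 + (4/3)·R1: [0, 5/3, 10/3, 10/3, 5/3, -10]
R4 ← R4 − (2/3)·R1: [0, -4/3, -8/3, -8/3, -4/3, 8]
R5 ← R5 − (2)·R1: [0, -2, -4, -4, -2, 12]
R3 ← R3 − (5/3)·R2: [0, 0, 0, 0, 0, 0]
R4 ← R4 + (4/3)·R2: [0, 0, 0, 0, 0, 0]
R5 ← R5 + (2)·R2: [0, 0, 0, 0, 0, 0]
Echelon form has 2 nonzero rows, so rank(C) = 2.
The rank gives the maximum number of linearly independent columns: 2.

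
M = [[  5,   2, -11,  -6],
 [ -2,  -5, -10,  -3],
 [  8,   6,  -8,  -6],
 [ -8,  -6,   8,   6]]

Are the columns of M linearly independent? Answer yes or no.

no

Row reduce M to echelon form.
R2 ← R2 + (2/5)·R1: [0, -21/5, -72/5, -27/5]
R3 ← R3 − (8/5)·R1: [0, 14/5, 48/5, 18/5]
R4 ← R4 + (8/5)·R1: [0, -14/5, -48/5, -18/5]
R3 ← R3 + (2/3)·R2: [0, 0, 0, 0]
R4 ← R4 − (2/3)·R2: [0, 0, 0, 0]
2 pivots among 4 columns.
Only 2 < 4 pivot columns, so the columns are linearly dependent.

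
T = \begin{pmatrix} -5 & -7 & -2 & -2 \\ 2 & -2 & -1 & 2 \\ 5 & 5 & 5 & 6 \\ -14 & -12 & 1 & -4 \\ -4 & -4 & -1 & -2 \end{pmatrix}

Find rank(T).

3

Row reduce to echelon form.
R2 ← R2 + (2/5)·R1: [0, -24/5, -9/5, 6/5]
R3 ← R3 + R1: [0, -2, 3, 4]
R4 ← R4 − (14/5)·R1: [0, 38/5, 33/5, 8/5]
R5 ← R5 − (4/5)·R1: [0, 8/5, 3/5, -2/5]
R3 ← R3 − (5/12)·R2: [0, 0, 15/4, 7/2]
R4 ← R4 + (19/12)·R2: [0, 0, 15/4, 7/2]
R5 ← R5 + (1/3)·R2: [0, 0, 0, 0]
R4 ← R4 − R3: [0, 0, 0, 0]
Echelon form has 3 nonzero rows, so rank(T) = 3.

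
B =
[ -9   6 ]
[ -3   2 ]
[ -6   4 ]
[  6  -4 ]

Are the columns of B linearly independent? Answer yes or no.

Row reduce B to echelon form.
R2 ← R2 − (1/3)·R1: [0, 0]
R3 ← R3 − (2/3)·R1: [0, 0]
R4 ← R4 + (2/3)·R1: [0, 0]
1 pivot among 2 columns.
Only 1 < 2 pivot columns, so the columns are linearly dependent.

no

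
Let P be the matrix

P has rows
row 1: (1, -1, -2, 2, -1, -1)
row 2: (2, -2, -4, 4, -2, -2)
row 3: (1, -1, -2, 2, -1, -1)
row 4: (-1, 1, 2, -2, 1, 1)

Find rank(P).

Row reduce to echelon form.
R2 ← R2 − (2)·R1: [0, 0, 0, 0, 0, 0]
R3 ← R3 − R1: [0, 0, 0, 0, 0, 0]
R4 ← R4 + R1: [0, 0, 0, 0, 0, 0]
Echelon form has 1 nonzero row, so rank(P) = 1.

1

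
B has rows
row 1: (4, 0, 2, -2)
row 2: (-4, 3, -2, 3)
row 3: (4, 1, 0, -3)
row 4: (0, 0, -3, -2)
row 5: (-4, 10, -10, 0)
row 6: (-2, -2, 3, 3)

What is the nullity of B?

Row reduce to echelon form.
R2 ← R2 + R1: [0, 3, 0, 1]
R3 ← R3 − R1: [0, 1, -2, -1]
R5 ← R5 + R1: [0, 10, -8, -2]
R6 ← R6 + (1/2)·R1: [0, -2, 4, 2]
R3 ← R3 − (1/3)·R2: [0, 0, -2, -4/3]
R5 ← R5 − (10/3)·R2: [0, 0, -8, -16/3]
R6 ← R6 + (2/3)·R2: [0, 0, 4, 8/3]
R4 ← R4 − (3/2)·R3: [0, 0, 0, 0]
R5 ← R5 − (4)·R3: [0, 0, 0, 0]
R6 ← R6 + (2)·R3: [0, 0, 0, 0]
3 nonzero rows, so rank(B) = 3.
B has 4 columns; by rank–nullity, nullity = 4 − 3 = 1.

1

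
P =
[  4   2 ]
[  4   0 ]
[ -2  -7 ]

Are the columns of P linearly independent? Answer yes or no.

yes

Row reduce P to echelon form.
R2 ← R2 − R1: [0, -2]
R3 ← R3 + (1/2)·R1: [0, -6]
R3 ← R3 − (3)·R2: [0, 0]
2 pivots among 2 columns.
Every column is a pivot column, so the columns are linearly independent.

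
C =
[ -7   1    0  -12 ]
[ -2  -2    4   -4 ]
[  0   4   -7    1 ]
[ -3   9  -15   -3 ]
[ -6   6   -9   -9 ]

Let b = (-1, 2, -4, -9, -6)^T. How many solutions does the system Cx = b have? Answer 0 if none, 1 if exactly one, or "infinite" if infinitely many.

Row reduce the augmented matrix [C | b].
R2 ← R2 − (2/7)·R1: [0, -16/7, 4, -4/7, 16/7]
R4 ← R4 − (3/7)·R1: [0, 60/7, -15, 15/7, -60/7]
R5 ← R5 − (6/7)·R1: [0, 36/7, -9, 9/7, -36/7]
R3 ← R3 + (7/4)·R2: [0, 0, 0, 0, 0]
R4 ← R4 + (15/4)·R2: [0, 0, 0, 0, 0]
R5 ← R5 + (9/4)·R2: [0, 0, 0, 0, 0]
The echelon form has 2 nonzero rows, and every pivot lies in the first 4 columns, so rank(C) = rank([C|b]) = 2.
The system is consistent.
rank = 2 < 4 unknowns, so there are infinitely many solutions.

infinite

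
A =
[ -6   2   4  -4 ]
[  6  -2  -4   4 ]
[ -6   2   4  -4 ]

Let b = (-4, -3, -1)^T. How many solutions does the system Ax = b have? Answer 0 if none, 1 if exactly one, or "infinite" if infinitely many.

Row reduce the augmented matrix [A | b].
R2 ← R2 + R1: [0, 0, 0, 0, -7]
R3 ← R3 − R1: [0, 0, 0, 0, 3]
R3 ← R3 + (3/7)·R2: [0, 0, 0, 0, 0]
The echelon form has 2 nonzero rows; the last pivot sits in the augmented column, so rank(A) = 1 but rank([A|b]) = 2.
Since the ranks differ, the system is inconsistent.
It has no solutions.

0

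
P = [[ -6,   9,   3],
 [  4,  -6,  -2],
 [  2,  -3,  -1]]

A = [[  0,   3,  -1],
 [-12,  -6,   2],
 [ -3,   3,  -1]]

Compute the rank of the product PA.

1

First compute PA:
[[-117, -63,  21],
 [ 78,  42, -14],
 [ 39,  21,  -7]]
Now row reduce the product.
R2 ← R2 + (2/3)·R1: [0, 0, 0]
R3 ← R3 + (1/3)·R1: [0, 0, 0]
1 nonzero row, so rank(PA) = 1.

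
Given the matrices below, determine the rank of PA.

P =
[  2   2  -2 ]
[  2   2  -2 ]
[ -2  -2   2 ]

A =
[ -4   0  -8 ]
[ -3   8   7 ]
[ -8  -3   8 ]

1

First compute PA:
[[  2,  22, -18],
 [  2,  22, -18],
 [ -2, -22,  18]]
Now row reduce the product.
R2 ← R2 − R1: [0, 0, 0]
R3 ← R3 + R1: [0, 0, 0]
1 nonzero row, so rank(PA) = 1.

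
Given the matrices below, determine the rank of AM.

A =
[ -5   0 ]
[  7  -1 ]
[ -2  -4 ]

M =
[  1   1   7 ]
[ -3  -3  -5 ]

2

First compute AM:
[[ -5,  -5, -35],
 [ 10,  10,  54],
 [ 10,  10,   6]]
Now row reduce the product.
R2 ← R2 + (2)·R1: [0, 0, -16]
R3 ← R3 + (2)·R1: [0, 0, -64]
R3 ← R3 − (4)·R2: [0, 0, 0]
2 nonzero rows, so rank(AM) = 2.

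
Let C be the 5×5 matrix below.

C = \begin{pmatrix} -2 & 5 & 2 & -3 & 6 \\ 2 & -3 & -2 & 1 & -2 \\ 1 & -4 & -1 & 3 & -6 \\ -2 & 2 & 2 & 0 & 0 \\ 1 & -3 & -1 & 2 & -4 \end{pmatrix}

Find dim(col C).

2

Row reduce to echelon form.
R2 ← R2 + R1: [0, 2, 0, -2, 4]
R3 ← R3 + (1/2)·R1: [0, -3/2, 0, 3/2, -3]
R4 ← R4 − R1: [0, -3, 0, 3, -6]
R5 ← R5 + (1/2)·R1: [0, -1/2, 0, 1/2, -1]
R3 ← R3 + (3/4)·R2: [0, 0, 0, 0, 0]
R4 ← R4 + (3/2)·R2: [0, 0, 0, 0, 0]
R5 ← R5 + (1/4)·R2: [0, 0, 0, 0, 0]
Echelon form has 2 nonzero rows, so rank(C) = 2.
The column space has dimension equal to the rank: 2.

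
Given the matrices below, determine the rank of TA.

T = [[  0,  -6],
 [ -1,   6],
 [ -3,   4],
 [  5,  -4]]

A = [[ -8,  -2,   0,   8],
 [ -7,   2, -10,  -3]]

2

First compute TA:
[[ 42, -12,  60,  18],
 [-34,  14, -60, -26],
 [ -4,  14, -40, -36],
 [-12, -18,  40,  52]]
Now row reduce the product.
R2 ← R2 + (17/21)·R1: [0, 30/7, -80/7, -80/7]
R3 ← R3 + (2/21)·R1: [0, 90/7, -240/7, -240/7]
R4 ← R4 + (2/7)·R1: [0, -150/7, 400/7, 400/7]
R3 ← R3 − (3)·R2: [0, 0, 0, 0]
R4 ← R4 + (5)·R2: [0, 0, 0, 0]
2 nonzero rows, so rank(TA) = 2.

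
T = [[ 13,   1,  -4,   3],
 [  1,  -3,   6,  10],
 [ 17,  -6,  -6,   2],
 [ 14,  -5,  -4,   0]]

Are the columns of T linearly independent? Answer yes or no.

yes

Row reduce T to echelon form.
R2 ← R2 − (1/13)·R1: [0, -40/13, 82/13, 127/13]
R3 ← R3 − (17/13)·R1: [0, -95/13, -10/13, -25/13]
R4 ← R4 − (14/13)·R1: [0, -79/13, 4/13, -42/13]
R3 ← R3 − (19/8)·R2: [0, 0, -63/4, -201/8]
R4 ← R4 − (79/40)·R2: [0, 0, -243/20, -901/40]
R4 ← R4 − (27/35)·R3: [0, 0, 0, -22/7]
4 pivots among 4 columns.
Every column is a pivot column, so the columns are linearly independent.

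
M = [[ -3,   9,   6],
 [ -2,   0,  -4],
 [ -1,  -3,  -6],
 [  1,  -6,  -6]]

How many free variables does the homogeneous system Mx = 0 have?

1

Row reduce to echelon form.
R2 ← R2 − (2/3)·R1: [0, -6, -8]
R3 ← R3 − (1/3)·R1: [0, -6, -8]
R4 ← R4 + (1/3)·R1: [0, -3, -4]
R3 ← R3 − R2: [0, 0, 0]
R4 ← R4 − (1/2)·R2: [0, 0, 0]
2 nonzero rows, so rank(M) = 2.
M has 3 columns; by rank–nullity, nullity = 3 − 2 = 1.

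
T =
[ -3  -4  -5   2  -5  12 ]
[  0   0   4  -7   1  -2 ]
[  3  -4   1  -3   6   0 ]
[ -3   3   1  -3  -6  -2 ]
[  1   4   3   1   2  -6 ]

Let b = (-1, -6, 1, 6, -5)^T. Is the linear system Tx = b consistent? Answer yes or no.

Row reduce the augmented matrix [T | b].
R3 ← R3 + R1: [0, -8, -4, -1, 1, 12, 0]
R4 ← R4 − R1: [0, 7, 6, -5, -1, -14, 7]
R5 ← R5 + (1/3)·R1: [0, 8/3, 4/3, 5/3, 1/3, -2, -16/3]
Swap R2 ↔ R3
R4 ← R4 + (7/8)·R2: [0, 0, 5/2, -47/8, -1/8, -7/2, 7]
R5 ← R5 + (1/3)·R2: [0, 0, 0, 4/3, 2/3, 2, -16/3]
R4 ← R4 − (5/8)·R3: [0, 0, 0, -3/2, -3/4, -9/4, 43/4]
R5 ← R5 + (8/9)·R4: [0, 0, 0, 0, 0, 0, 38/9]
The echelon form has 5 nonzero rows; the last pivot sits in the augmented column, so rank(T) = 4 but rank([T|b]) = 5.
Since the ranks differ, the system is inconsistent.

no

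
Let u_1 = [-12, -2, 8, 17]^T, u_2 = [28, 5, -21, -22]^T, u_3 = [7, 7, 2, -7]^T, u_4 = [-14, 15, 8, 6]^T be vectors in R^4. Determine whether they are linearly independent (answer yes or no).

yes

Form the matrix with these vectors as rows and row reduce.
R2 ← R2 + (7/3)·R1: [0, 1/3, -7/3, 53/3]
R3 ← R3 + (7/12)·R1: [0, 35/6, 20/3, 35/12]
R4 ← R4 − (7/6)·R1: [0, 52/3, -4/3, -83/6]
R3 ← R3 − (35/2)·R2: [0, 0, 95/2, -1225/4]
R4 ← R4 − (52)·R2: [0, 0, 120, -1865/2]
R4 ← R4 − (48/19)·R3: [0, 0, 0, -6035/38]
4 nonzero rows, so the 4 vectors span a space of dimension 4.
Since 4 = 4, the vectors are linearly independent.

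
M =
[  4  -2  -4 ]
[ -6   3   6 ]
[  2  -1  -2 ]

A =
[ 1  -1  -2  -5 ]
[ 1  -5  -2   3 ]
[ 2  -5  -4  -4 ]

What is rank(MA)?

1

First compute MA:
[[ -6,  26,  12, -10],
 [  9, -39, -18,  15],
 [ -3,  13,   6,  -5]]
Now row reduce the product.
R2 ← R2 + (3/2)·R1: [0, 0, 0, 0]
R3 ← R3 − (1/2)·R1: [0, 0, 0, 0]
1 nonzero row, so rank(MA) = 1.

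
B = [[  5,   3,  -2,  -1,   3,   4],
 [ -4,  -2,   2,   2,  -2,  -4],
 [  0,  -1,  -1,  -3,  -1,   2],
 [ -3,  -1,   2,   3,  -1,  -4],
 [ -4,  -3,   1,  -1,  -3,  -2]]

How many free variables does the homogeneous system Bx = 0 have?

4

Row reduce to echelon form.
R2 ← R2 + (4/5)·R1: [0, 2/5, 2/5, 6/5, 2/5, -4/5]
R4 ← R4 + (3/5)·R1: [0, 4/5, 4/5, 12/5, 4/5, -8/5]
R5 ← R5 + (4/5)·R1: [0, -3/5, -3/5, -9/5, -3/5, 6/5]
R3 ← R3 + (5/2)·R2: [0, 0, 0, 0, 0, 0]
R4 ← R4 − (2)·R2: [0, 0, 0, 0, 0, 0]
R5 ← R5 + (3/2)·R2: [0, 0, 0, 0, 0, 0]
2 nonzero rows, so rank(B) = 2.
B has 6 columns; by rank–nullity, nullity = 6 − 2 = 4.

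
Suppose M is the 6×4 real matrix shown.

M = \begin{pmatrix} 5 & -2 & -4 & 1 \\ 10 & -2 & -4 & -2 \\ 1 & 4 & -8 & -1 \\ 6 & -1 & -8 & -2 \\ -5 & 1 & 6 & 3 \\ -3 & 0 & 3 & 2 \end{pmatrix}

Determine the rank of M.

4

Row reduce to echelon form.
R2 ← R2 − (2)·R1: [0, 2, 4, -4]
R3 ← R3 − (1/5)·R1: [0, 22/5, -36/5, -6/5]
R4 ← R4 − (6/5)·R1: [0, 7/5, -16/5, -16/5]
R5 ← R5 + R1: [0, -1, 2, 4]
R6 ← R6 + (3/5)·R1: [0, -6/5, 3/5, 13/5]
R3 ← R3 − (11/5)·R2: [0, 0, -16, 38/5]
R4 ← R4 − (7/10)·R2: [0, 0, -6, -2/5]
R5 ← R5 + (1/2)·R2: [0, 0, 4, 2]
R6 ← R6 + (3/5)·R2: [0, 0, 3, 1/5]
R4 ← R4 − (3/8)·R3: [0, 0, 0, -13/4]
R5 ← R5 + (1/4)·R3: [0, 0, 0, 39/10]
R6 ← R6 + (3/16)·R3: [0, 0, 0, 13/8]
R5 ← R5 + (6/5)·R4: [0, 0, 0, 0]
R6 ← R6 + (1/2)·R4: [0, 0, 0, 0]
Echelon form has 4 nonzero rows, so rank(M) = 4.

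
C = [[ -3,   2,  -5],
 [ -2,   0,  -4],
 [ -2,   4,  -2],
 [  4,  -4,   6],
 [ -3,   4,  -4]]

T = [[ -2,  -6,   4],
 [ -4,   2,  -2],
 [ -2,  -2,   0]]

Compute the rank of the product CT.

First compute CT:
[[  8,  32, -16],
 [ 12,  20,  -8],
 [ -8,  24, -16],
 [ -4, -44,  24],
 [ -2,  34, -20]]
Now row reduce the product.
R2 ← R2 − (3/2)·R1: [0, -28, 16]
R3 ← R3 + R1: [0, 56, -32]
R4 ← R4 + (1/2)·R1: [0, -28, 16]
R5 ← R5 + (1/4)·R1: [0, 42, -24]
R3 ← R3 + (2)·R2: [0, 0, 0]
R4 ← R4 − R2: [0, 0, 0]
R5 ← R5 + (3/2)·R2: [0, 0, 0]
2 nonzero rows, so rank(CT) = 2.

2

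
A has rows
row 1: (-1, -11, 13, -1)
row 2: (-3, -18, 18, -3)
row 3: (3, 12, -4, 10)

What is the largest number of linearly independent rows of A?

Row reduce to echelon form.
R2 ← R2 − (3)·R1: [0, 15, -21, 0]
R3 ← R3 + (3)·R1: [0, -21, 35, 7]
R3 ← R3 + (7/5)·R2: [0, 0, 28/5, 7]
Echelon form has 3 nonzero rows, so rank(A) = 3.
The rank gives the maximum number of linearly independent rows: 3.

3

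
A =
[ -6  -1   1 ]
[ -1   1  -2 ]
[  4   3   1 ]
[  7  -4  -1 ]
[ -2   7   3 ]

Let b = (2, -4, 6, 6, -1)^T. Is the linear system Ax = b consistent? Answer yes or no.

no

Row reduce the augmented matrix [A | b].
R2 ← R2 − (1/6)·R1: [0, 7/6, -13/6, -13/3]
R3 ← R3 + (2/3)·R1: [0, 7/3, 5/3, 22/3]
R4 ← R4 + (7/6)·R1: [0, -31/6, 1/6, 25/3]
R5 ← R5 − (1/3)·R1: [0, 22/3, 8/3, -5/3]
R3 ← R3 − (2)·R2: [0, 0, 6, 16]
R4 ← R4 + (31/7)·R2: [0, 0, -66/7, -76/7]
R5 ← R5 − (44/7)·R2: [0, 0, 114/7, 179/7]
R4 ← R4 + (11/7)·R3: [0, 0, 0, 100/7]
R5 ← R5 − (19/7)·R3: [0, 0, 0, -125/7]
R5 ← R5 + (5/4)·R4: [0, 0, 0, 0]
The echelon form has 4 nonzero rows; the last pivot sits in the augmented column, so rank(A) = 3 but rank([A|b]) = 4.
Since the ranks differ, the system is inconsistent.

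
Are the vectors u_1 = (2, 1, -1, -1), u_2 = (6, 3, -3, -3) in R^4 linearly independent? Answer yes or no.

Form the matrix with these vectors as rows and row reduce.
R2 ← R2 − (3)·R1: [0, 0, 0, 0]
1 nonzero row, so the 2 vectors span a space of dimension 1.
Since 1 < 2, the vectors are linearly dependent.

no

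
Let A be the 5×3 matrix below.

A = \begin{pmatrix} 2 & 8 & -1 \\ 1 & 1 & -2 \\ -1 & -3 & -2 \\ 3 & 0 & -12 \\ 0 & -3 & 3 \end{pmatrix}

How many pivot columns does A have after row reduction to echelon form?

3

Row reduce to echelon form.
R2 ← R2 − (1/2)·R1: [0, -3, -3/2]
R3 ← R3 + (1/2)·R1: [0, 1, -5/2]
R4 ← R4 − (3/2)·R1: [0, -12, -21/2]
R3 ← R3 + (1/3)·R2: [0, 0, -3]
R4 ← R4 − (4)·R2: [0, 0, -9/2]
R5 ← R5 − R2: [0, 0, 9/2]
R4 ← R4 − (3/2)·R3: [0, 0, 0]
R5 ← R5 + (3/2)·R3: [0, 0, 0]
Echelon form has 3 nonzero rows, so rank(A) = 3.
Each nonzero row contributes one pivot column: 3 pivot columns.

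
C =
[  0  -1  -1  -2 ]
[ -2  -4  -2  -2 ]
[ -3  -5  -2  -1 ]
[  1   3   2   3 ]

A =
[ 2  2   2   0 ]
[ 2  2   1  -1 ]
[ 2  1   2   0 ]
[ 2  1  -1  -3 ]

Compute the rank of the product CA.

First compute CA:
[[ -8,  -5,  -1,   7],
 [-20, -16, -10,  10],
 [-22, -19, -14,   8],
 [ 18,  13,   6, -12]]
Now row reduce the product.
R2 ← R2 − (5/2)·R1: [0, -7/2, -15/2, -15/2]
R3 ← R3 − (11/4)·R1: [0, -21/4, -45/4, -45/4]
R4 ← R4 + (9/4)·R1: [0, 7/4, 15/4, 15/4]
R3 ← R3 − (3/2)·R2: [0, 0, 0, 0]
R4 ← R4 + (1/2)·R2: [0, 0, 0, 0]
2 nonzero rows, so rank(CA) = 2.

2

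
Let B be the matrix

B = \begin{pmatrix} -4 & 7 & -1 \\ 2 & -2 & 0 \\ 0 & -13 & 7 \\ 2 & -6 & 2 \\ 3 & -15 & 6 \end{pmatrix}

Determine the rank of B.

Row reduce to echelon form.
R2 ← R2 + (1/2)·R1: [0, 3/2, -1/2]
R4 ← R4 + (1/2)·R1: [0, -5/2, 3/2]
R5 ← R5 + (3/4)·R1: [0, -39/4, 21/4]
R3 ← R3 + (26/3)·R2: [0, 0, 8/3]
R4 ← R4 + (5/3)·R2: [0, 0, 2/3]
R5 ← R5 + (13/2)·R2: [0, 0, 2]
R4 ← R4 − (1/4)·R3: [0, 0, 0]
R5 ← R5 − (3/4)·R3: [0, 0, 0]
Echelon form has 3 nonzero rows, so rank(B) = 3.

3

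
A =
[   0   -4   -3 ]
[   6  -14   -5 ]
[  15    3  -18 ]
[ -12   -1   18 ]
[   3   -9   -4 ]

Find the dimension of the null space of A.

Row reduce to echelon form.
Swap R1 ↔ R2
R3 ← R3 − (5/2)·R1: [0, 38, -11/2]
R4 ← R4 + (2)·R1: [0, -29, 8]
R5 ← R5 − (1/2)·R1: [0, -2, -3/2]
R3 ← R3 + (19/2)·R2: [0, 0, -34]
R4 ← R4 − (29/4)·R2: [0, 0, 119/4]
R5 ← R5 − (1/2)·R2: [0, 0, 0]
R4 ← R4 + (7/8)·R3: [0, 0, 0]
3 nonzero rows, so rank(A) = 3.
A has 3 columns; by rank–nullity, nullity = 3 − 3 = 0.

0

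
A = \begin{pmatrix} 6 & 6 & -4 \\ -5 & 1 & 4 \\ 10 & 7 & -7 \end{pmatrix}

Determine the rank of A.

2

Row reduce to echelon form.
R2 ← R2 + (5/6)·R1: [0, 6, 2/3]
R3 ← R3 − (5/3)·R1: [0, -3, -1/3]
R3 ← R3 + (1/2)·R2: [0, 0, 0]
Echelon form has 2 nonzero rows, so rank(A) = 2.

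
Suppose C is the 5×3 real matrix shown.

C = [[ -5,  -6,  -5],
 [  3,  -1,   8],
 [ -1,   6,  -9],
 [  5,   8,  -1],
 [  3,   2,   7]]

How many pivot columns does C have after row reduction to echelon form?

3

Row reduce to echelon form.
R2 ← R2 + (3/5)·R1: [0, -23/5, 5]
R3 ← R3 − (1/5)·R1: [0, 36/5, -8]
R4 ← R4 + R1: [0, 2, -6]
R5 ← R5 + (3/5)·R1: [0, -8/5, 4]
R3 ← R3 + (36/23)·R2: [0, 0, -4/23]
R4 ← R4 + (10/23)·R2: [0, 0, -88/23]
R5 ← R5 − (8/23)·R2: [0, 0, 52/23]
R4 ← R4 − (22)·R3: [0, 0, 0]
R5 ← R5 + (13)·R3: [0, 0, 0]
Echelon form has 3 nonzero rows, so rank(C) = 3.
Each nonzero row contributes one pivot column: 3 pivot columns.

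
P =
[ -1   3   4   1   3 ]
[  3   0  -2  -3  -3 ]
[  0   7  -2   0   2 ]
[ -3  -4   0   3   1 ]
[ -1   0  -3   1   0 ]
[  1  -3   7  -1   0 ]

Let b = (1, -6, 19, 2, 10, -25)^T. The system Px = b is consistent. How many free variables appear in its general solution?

Row reduce the augmented matrix [P | b].
R2 ← R2 + (3)·R1: [0, 9, 10, 0, 6, -3]
R4 ← R4 − (3)·R1: [0, -13, -12, 0, -8, -1]
R5 ← R5 − R1: [0, -3, -7, 0, -3, 9]
R6 ← R6 + R1: [0, 0, 11, 0, 3, -24]
R3 ← R3 − (7/9)·R2: [0, 0, -88/9, 0, -8/3, 64/3]
R4 ← R4 + (13/9)·R2: [0, 0, 22/9, 0, 2/3, -16/3]
R5 ← R5 + (1/3)·R2: [0, 0, -11/3, 0, -1, 8]
R4 ← R4 + (1/4)·R3: [0, 0, 0, 0, 0, 0]
R5 ← R5 − (3/8)·R3: [0, 0, 0, 0, 0, 0]
R6 ← R6 + (9/8)·R3: [0, 0, 0, 0, 0, 0]
The echelon form has 3 nonzero rows, and every pivot lies in the first 5 columns, so rank(P) = rank([P|b]) = 3.
The system is consistent.
Free variables = (unknowns) − (rank) = 5 − 3 = 2.

2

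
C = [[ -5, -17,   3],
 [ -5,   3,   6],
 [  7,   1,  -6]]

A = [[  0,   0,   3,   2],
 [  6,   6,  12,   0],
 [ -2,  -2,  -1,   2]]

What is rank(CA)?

2

First compute CA:
[[-108, -108, -222,  -4],
 [  6,   6,  15,   2],
 [ 18,  18,  39,   2]]
Now row reduce the product.
R2 ← R2 + (1/18)·R1: [0, 0, 8/3, 16/9]
R3 ← R3 + (1/6)·R1: [0, 0, 2, 4/3]
R3 ← R3 − (3/4)·R2: [0, 0, 0, 0]
2 nonzero rows, so rank(CA) = 2.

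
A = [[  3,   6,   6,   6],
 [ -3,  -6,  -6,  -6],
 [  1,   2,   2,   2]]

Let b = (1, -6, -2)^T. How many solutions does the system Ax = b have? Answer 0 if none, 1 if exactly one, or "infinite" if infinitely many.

0

Row reduce the augmented matrix [A | b].
R2 ← R2 + R1: [0, 0, 0, 0, -5]
R3 ← R3 − (1/3)·R1: [0, 0, 0, 0, -7/3]
R3 ← R3 − (7/15)·R2: [0, 0, 0, 0, 0]
The echelon form has 2 nonzero rows; the last pivot sits in the augmented column, so rank(A) = 1 but rank([A|b]) = 2.
Since the ranks differ, the system is inconsistent.
It has no solutions.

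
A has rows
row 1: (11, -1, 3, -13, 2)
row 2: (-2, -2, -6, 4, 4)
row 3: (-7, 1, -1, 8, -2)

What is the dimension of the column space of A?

2

Row reduce to echelon form.
R2 ← R2 + (2/11)·R1: [0, -24/11, -60/11, 18/11, 48/11]
R3 ← R3 + (7/11)·R1: [0, 4/11, 10/11, -3/11, -8/11]
R3 ← R3 + (1/6)·R2: [0, 0, 0, 0, 0]
Echelon form has 2 nonzero rows, so rank(A) = 2.
The column space has dimension equal to the rank: 2.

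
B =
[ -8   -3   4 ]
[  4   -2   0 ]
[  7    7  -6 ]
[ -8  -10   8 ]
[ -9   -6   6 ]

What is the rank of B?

2

Row reduce to echelon form.
R2 ← R2 + (1/2)·R1: [0, -7/2, 2]
R3 ← R3 + (7/8)·R1: [0, 35/8, -5/2]
R4 ← R4 − R1: [0, -7, 4]
R5 ← R5 − (9/8)·R1: [0, -21/8, 3/2]
R3 ← R3 + (5/4)·R2: [0, 0, 0]
R4 ← R4 − (2)·R2: [0, 0, 0]
R5 ← R5 − (3/4)·R2: [0, 0, 0]
Echelon form has 2 nonzero rows, so rank(B) = 2.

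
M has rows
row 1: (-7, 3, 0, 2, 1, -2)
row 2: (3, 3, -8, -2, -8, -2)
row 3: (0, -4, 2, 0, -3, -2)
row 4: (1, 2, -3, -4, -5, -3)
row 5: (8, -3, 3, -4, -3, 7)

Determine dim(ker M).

1

Row reduce to echelon form.
R2 ← R2 + (3/7)·R1: [0, 30/7, -8, -8/7, -53/7, -20/7]
R4 ← R4 + (1/7)·R1: [0, 17/7, -3, -26/7, -34/7, -23/7]
R5 ← R5 + (8/7)·R1: [0, 3/7, 3, -12/7, -13/7, 33/7]
R3 ← R3 + (14/15)·R2: [0, 0, -82/15, -16/15, -151/15, -14/3]
R4 ← R4 − (17/30)·R2: [0, 0, 23/15, -46/15, -17/30, -5/3]
R5 ← R5 − (1/10)·R2: [0, 0, 19/5, -8/5, -11/10, 5]
R4 ← R4 + (23/82)·R3: [0, 0, 0, -138/41, -139/41, -122/41]
R5 ← R5 + (57/82)·R3: [0, 0, 0, -96/41, -332/41, 72/41]
R5 ← R5 − (16/23)·R4: [0, 0, 0, 0, -132/23, 88/23]
5 nonzero rows, so rank(M) = 5.
M has 6 columns; by rank–nullity, nullity = 6 − 5 = 1.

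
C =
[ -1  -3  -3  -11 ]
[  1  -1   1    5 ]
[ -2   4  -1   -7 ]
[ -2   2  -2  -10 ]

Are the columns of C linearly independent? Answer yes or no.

no

Row reduce C to echelon form.
R2 ← R2 + R1: [0, -4, -2, -6]
R3 ← R3 − (2)·R1: [0, 10, 5, 15]
R4 ← R4 − (2)·R1: [0, 8, 4, 12]
R3 ← R3 + (5/2)·R2: [0, 0, 0, 0]
R4 ← R4 + (2)·R2: [0, 0, 0, 0]
2 pivots among 4 columns.
Only 2 < 4 pivot columns, so the columns are linearly dependent.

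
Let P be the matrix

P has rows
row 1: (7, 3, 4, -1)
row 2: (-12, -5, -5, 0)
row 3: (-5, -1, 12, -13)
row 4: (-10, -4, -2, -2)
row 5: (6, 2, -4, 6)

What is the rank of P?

2

Row reduce to echelon form.
R2 ← R2 + (12/7)·R1: [0, 1/7, 13/7, -12/7]
R3 ← R3 + (5/7)·R1: [0, 8/7, 104/7, -96/7]
R4 ← R4 + (10/7)·R1: [0, 2/7, 26/7, -24/7]
R5 ← R5 − (6/7)·R1: [0, -4/7, -52/7, 48/7]
R3 ← R3 − (8)·R2: [0, 0, 0, 0]
R4 ← R4 − (2)·R2: [0, 0, 0, 0]
R5 ← R5 + (4)·R2: [0, 0, 0, 0]
Echelon form has 2 nonzero rows, so rank(P) = 2.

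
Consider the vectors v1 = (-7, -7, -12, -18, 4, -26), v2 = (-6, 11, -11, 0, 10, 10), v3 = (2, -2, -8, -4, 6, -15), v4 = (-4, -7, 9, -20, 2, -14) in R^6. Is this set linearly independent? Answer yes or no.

Form the matrix with these vectors as rows and row reduce.
R2 ← R2 − (6/7)·R1: [0, 17, -5/7, 108/7, 46/7, 226/7]
R3 ← R3 + (2/7)·R1: [0, -4, -80/7, -64/7, 50/7, -157/7]
R4 ← R4 − (4/7)·R1: [0, -3, 111/7, -68/7, -2/7, 6/7]
R3 ← R3 + (4/17)·R2: [0, 0, -1380/119, -656/119, 1034/119, -1765/119]
R4 ← R4 + (3/17)·R2: [0, 0, 1872/119, -832/119, 104/119, 780/119]
R4 ← R4 + (156/115)·R3: [0, 0, 0, -1664/115, 1456/115, -312/23]
4 nonzero rows, so the 4 vectors span a space of dimension 4.
Since 4 = 4, the vectors are linearly independent.

yes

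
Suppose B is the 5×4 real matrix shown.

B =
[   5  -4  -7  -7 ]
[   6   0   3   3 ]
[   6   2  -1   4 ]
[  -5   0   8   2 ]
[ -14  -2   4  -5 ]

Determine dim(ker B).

1

Row reduce to echelon form.
R2 ← R2 − (6/5)·R1: [0, 24/5, 57/5, 57/5]
R3 ← R3 − (6/5)·R1: [0, 34/5, 37/5, 62/5]
R4 ← R4 + R1: [0, -4, 1, -5]
R5 ← R5 + (14/5)·R1: [0, -66/5, -78/5, -123/5]
R3 ← R3 − (17/12)·R2: [0, 0, -35/4, -15/4]
R4 ← R4 + (5/6)·R2: [0, 0, 21/2, 9/2]
R5 ← R5 + (11/4)·R2: [0, 0, 63/4, 27/4]
R4 ← R4 + (6/5)·R3: [0, 0, 0, 0]
R5 ← R5 + (9/5)·R3: [0, 0, 0, 0]
3 nonzero rows, so rank(B) = 3.
B has 4 columns; by rank–nullity, nullity = 4 − 3 = 1.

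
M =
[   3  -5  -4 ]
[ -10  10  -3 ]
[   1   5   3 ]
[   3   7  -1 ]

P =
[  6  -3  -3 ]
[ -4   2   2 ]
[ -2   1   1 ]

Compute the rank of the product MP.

1

First compute MP:
[[ 46, -23, -23],
 [-94,  47,  47],
 [-20,  10,  10],
 [ -8,   4,   4]]
Now row reduce the product.
R2 ← R2 + (47/23)·R1: [0, 0, 0]
R3 ← R3 + (10/23)·R1: [0, 0, 0]
R4 ← R4 + (4/23)·R1: [0, 0, 0]
1 nonzero row, so rank(MP) = 1.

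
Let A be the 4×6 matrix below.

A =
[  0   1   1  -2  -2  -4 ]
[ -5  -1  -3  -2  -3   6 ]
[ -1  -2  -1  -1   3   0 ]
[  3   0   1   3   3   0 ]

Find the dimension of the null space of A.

3

Row reduce to echelon form.
Swap R1 ↔ R2
R3 ← R3 − (1/5)·R1: [0, -9/5, -2/5, -3/5, 18/5, -6/5]
R4 ← R4 + (3/5)·R1: [0, -3/5, -4/5, 9/5, 6/5, 18/5]
R3 ← R3 + (9/5)·R2: [0, 0, 7/5, -21/5, 0, -42/5]
R4 ← R4 + (3/5)·R2: [0, 0, -1/5, 3/5, 0, 6/5]
R4 ← R4 + (1/7)·R3: [0, 0, 0, 0, 0, 0]
3 nonzero rows, so rank(A) = 3.
A has 6 columns; by rank–nullity, nullity = 6 − 3 = 3.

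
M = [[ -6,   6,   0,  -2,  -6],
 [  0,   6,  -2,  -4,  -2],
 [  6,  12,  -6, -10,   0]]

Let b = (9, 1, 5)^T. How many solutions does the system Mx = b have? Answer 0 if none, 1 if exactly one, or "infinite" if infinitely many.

Row reduce the augmented matrix [M | b].
R3 ← R3 + R1: [0, 18, -6, -12, -6, 14]
R3 ← R3 − (3)·R2: [0, 0, 0, 0, 0, 11]
The echelon form has 3 nonzero rows; the last pivot sits in the augmented column, so rank(M) = 2 but rank([M|b]) = 3.
Since the ranks differ, the system is inconsistent.
It has no solutions.

0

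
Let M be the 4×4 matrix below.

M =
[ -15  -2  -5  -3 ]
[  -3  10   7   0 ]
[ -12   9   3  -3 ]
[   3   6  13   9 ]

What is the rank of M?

Row reduce to echelon form.
R2 ← R2 − (1/5)·R1: [0, 52/5, 8, 3/5]
R3 ← R3 − (4/5)·R1: [0, 53/5, 7, -3/5]
R4 ← R4 + (1/5)·R1: [0, 28/5, 12, 42/5]
R3 ← R3 − (53/52)·R2: [0, 0, -15/13, -63/52]
R4 ← R4 − (7/13)·R2: [0, 0, 100/13, 105/13]
R4 ← R4 + (20/3)·R3: [0, 0, 0, 0]
Echelon form has 3 nonzero rows, so rank(M) = 3.

3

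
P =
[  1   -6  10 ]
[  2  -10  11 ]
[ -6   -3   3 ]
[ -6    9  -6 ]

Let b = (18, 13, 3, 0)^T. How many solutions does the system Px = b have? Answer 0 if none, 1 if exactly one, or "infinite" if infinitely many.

1

Row reduce the augmented matrix [P | b].
R2 ← R2 − (2)·R1: [0, 2, -9, -23]
R3 ← R3 + (6)·R1: [0, -39, 63, 111]
R4 ← R4 + (6)·R1: [0, -27, 54, 108]
R3 ← R3 + (39/2)·R2: [0, 0, -225/2, -675/2]
R4 ← R4 + (27/2)·R2: [0, 0, -135/2, -405/2]
R4 ← R4 − (3/5)·R3: [0, 0, 0, 0]
The echelon form has 3 nonzero rows, and every pivot lies in the first 3 columns, so rank(P) = rank([P|b]) = 3.
The system is consistent.
rank = 3 = number of unknowns, so the solution is unique.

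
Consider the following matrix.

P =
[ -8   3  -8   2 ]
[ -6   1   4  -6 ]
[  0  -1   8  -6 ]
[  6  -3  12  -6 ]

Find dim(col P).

2

Row reduce to echelon form.
R2 ← R2 − (3/4)·R1: [0, -5/4, 10, -15/2]
R4 ← R4 + (3/4)·R1: [0, -3/4, 6, -9/2]
R3 ← R3 − (4/5)·R2: [0, 0, 0, 0]
R4 ← R4 − (3/5)·R2: [0, 0, 0, 0]
Echelon form has 2 nonzero rows, so rank(P) = 2.
The column space has dimension equal to the rank: 2.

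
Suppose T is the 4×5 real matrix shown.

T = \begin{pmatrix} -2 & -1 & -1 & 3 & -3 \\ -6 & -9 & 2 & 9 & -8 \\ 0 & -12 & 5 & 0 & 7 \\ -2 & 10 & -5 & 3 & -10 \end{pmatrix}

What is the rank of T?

Row reduce to echelon form.
R2 ← R2 − (3)·R1: [0, -6, 5, 0, 1]
R4 ← R4 − R1: [0, 11, -4, 0, -7]
R3 ← R3 − (2)·R2: [0, 0, -5, 0, 5]
R4 ← R4 + (11/6)·R2: [0, 0, 31/6, 0, -31/6]
R4 ← R4 + (31/30)·R3: [0, 0, 0, 0, 0]
Echelon form has 3 nonzero rows, so rank(T) = 3.

3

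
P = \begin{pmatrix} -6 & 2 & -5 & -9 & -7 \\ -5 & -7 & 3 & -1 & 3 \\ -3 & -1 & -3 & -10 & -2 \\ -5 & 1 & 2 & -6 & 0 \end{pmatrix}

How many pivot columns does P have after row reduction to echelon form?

Row reduce to echelon form.
R2 ← R2 − (5/6)·R1: [0, -26/3, 43/6, 13/2, 53/6]
R3 ← R3 − (1/2)·R1: [0, -2, -1/2, -11/2, 3/2]
R4 ← R4 − (5/6)·R1: [0, -2/3, 37/6, 3/2, 35/6]
R3 ← R3 − (3/13)·R2: [0, 0, -28/13, -7, -7/13]
R4 ← R4 − (1/13)·R2: [0, 0, 73/13, 1, 67/13]
R4 ← R4 + (73/28)·R3: [0, 0, 0, -69/4, 15/4]
Echelon form has 4 nonzero rows, so rank(P) = 4.
Each nonzero row contributes one pivot column: 4 pivot columns.

4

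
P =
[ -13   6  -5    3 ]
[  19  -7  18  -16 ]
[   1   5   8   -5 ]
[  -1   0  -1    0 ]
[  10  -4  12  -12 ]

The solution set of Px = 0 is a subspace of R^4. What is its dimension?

Row reduce to echelon form.
R2 ← R2 + (19/13)·R1: [0, 23/13, 139/13, -151/13]
R3 ← R3 + (1/13)·R1: [0, 71/13, 99/13, -62/13]
R4 ← R4 − (1/13)·R1: [0, -6/13, -8/13, -3/13]
R5 ← R5 + (10/13)·R1: [0, 8/13, 106/13, -126/13]
R3 ← R3 − (71/23)·R2: [0, 0, -584/23, 715/23]
R4 ← R4 + (6/23)·R2: [0, 0, 50/23, -75/23]
R5 ← R5 − (8/23)·R2: [0, 0, 102/23, -130/23]
R4 ← R4 + (25/292)·R3: [0, 0, 0, -175/292]
R5 ← R5 + (51/292)·R3: [0, 0, 0, -65/292]
R5 ← R5 − (13/35)·R4: [0, 0, 0, 0]
4 nonzero rows, so rank(P) = 4.
P has 4 columns; by rank–nullity, nullity = 4 − 4 = 0.

0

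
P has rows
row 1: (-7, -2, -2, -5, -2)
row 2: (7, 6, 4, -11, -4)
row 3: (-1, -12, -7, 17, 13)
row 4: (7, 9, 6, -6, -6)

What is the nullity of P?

Row reduce to echelon form.
R2 ← R2 + R1: [0, 4, 2, -16, -6]
R3 ← R3 − (1/7)·R1: [0, -82/7, -47/7, 124/7, 93/7]
R4 ← R4 + R1: [0, 7, 4, -11, -8]
R3 ← R3 + (41/14)·R2: [0, 0, -6/7, -204/7, -30/7]
R4 ← R4 − (7/4)·R2: [0, 0, 1/2, 17, 5/2]
R4 ← R4 + (7/12)·R3: [0, 0, 0, 0, 0]
3 nonzero rows, so rank(P) = 3.
P has 5 columns; by rank–nullity, nullity = 5 − 3 = 2.

2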